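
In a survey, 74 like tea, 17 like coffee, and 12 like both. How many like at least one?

|A union B| = |A| + |B| - |A intersect B| = 74 + 17 - 12.

Final answer: 79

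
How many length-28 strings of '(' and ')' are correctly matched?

This is counted by the nth Catalan number C_n. Here n = 14 (pairs).
Using C_0 = 1 and C_(k+1) = C_k x 2(2k+1)/(k+2), build up term by term: C_1=1, C_2=2, C_3=5, C_4=14, C_5=42, C_6=132, C_7=429, C_8=1430, C_9=4862, C_10=16796, C_11=58786, C_12=208012, C_13=742900, C_14=2674440.

Final answer: C_{14} = 2674440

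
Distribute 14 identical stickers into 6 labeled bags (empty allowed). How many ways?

Stars and bars: C(n+k-1, k-1) = C(19,5).

Final answer: C(19,5) = 11628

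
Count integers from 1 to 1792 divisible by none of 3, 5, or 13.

|div by 3|=597, |div by 5|=358, |div by 13|=137.
|div by 3&5|=119, |div by 3&13|=45, |div by 5&13|=27, |div by all|=9.
By inclusion-exclusion, divisible by at least one: 597+358+137-119-45-27+9 = 910.
Not divisible by any: 1792 - 910.

Final answer: 882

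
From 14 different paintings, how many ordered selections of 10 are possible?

P(14,10) = 14!/(14-10)! = 14!/4!.

Final answer: P(14,10) = 3632428800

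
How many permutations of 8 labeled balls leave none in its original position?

Use the recurrence D(n) = (n-1)(D(n-1) + D(n-2)) with D(0)=1, D(1)=0.
D(2) = 1 x (0 + 1) = 1
D(3) = 2 x (1 + 0) = 2
D(4) = 3 x (2 + 1) = 9
D(5) = 4 x (9 + 2) = 44
D(6) = 5 x (44 + 9) = 265
D(7) = 6 x (265 + 44) = 1854
D(8) = 7 x (D(7) + D(6)) = 7 x (1854 + 265)

Final answer: D(8) = 14833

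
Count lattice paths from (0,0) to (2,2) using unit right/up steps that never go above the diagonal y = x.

Total monotonic paths to (2,2): C(4,2) = 6.
By the reflection principle, paths that go above the diagonal number C(4,3) = 4.
Valid Dyck paths: 6 - 4.
(Equivalently, C_{2} = C(4,2)/3 = 6/3.)

Final answer: C_{2} = 2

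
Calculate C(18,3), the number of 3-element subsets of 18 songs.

C(18,3) = 18!/(3! x (18-3)!).

Final answer: C(18,3) = 816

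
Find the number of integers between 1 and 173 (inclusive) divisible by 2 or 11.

Multiples of 2: 86. Multiples of 11: 15. Of both (lcm=22): 7.
By inclusion-exclusion: 86 + 15 - 7.

Final answer: 94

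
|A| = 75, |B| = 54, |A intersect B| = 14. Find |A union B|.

|A union B| = |A| + |B| - |A intersect B| = 75 + 54 - 14.

Final answer: 115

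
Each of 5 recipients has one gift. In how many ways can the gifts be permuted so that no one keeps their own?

D(n) = (n-1)(D(n-1) + D(n-2)), D(0)=1, D(1)=0.
D(2) = 1 x (0 + 1) = 1
D(3) = 2 x (1 + 0) = 2
D(4) = 3 x (2 + 1) = 9
D(5) = 4 x (D(4) + D(3)) = 4 x (9 + 2)

Final answer: D(5) = 44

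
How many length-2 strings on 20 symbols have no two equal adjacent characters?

First character: 20 choices. Each subsequent: 19 choices (must differ from the previous one).
Total: 20 x 19^1.

Final answer: 20 x 19^{1} = 380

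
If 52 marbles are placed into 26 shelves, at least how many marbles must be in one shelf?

By the pigeonhole principle: ceiling(52/26).

Final answer: 2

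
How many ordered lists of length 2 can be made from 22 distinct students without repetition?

P(22,2) = 22!/(22-2)! = 22!/20!.

Final answer: P(22,2) = 462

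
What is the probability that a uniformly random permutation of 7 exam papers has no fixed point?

Derangements satisfy D(n) = (n-1)(D(n-1) + D(n-2)), starting from D(0)=1, D(1)=0.
Building up: D(2)=1, D(3)=2, D(4)=9, D(5)=44, D(6)=265, D(7)=1854.
Total arrangements: 7! = 5040.
Probability = D(7)/7! = 103/280.

Final answer: D(7)/7! = 1854/5040 = 0.367857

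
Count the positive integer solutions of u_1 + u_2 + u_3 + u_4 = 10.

Substitute u'_i = u_i - 1 (so u'_i >= 0). Then sum u'_i = 10 - 4 = 6.
Stars and bars: C(6+4-1, 4-1) = C(9,3).

Final answer: C(9,3) = 84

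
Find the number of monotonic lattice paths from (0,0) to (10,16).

Each path has 10 right steps and 16 up steps in some order (26 steps total).
Choose which 16 of the 26 steps are up: C(26,16).

Final answer: C(26,16) = 5311735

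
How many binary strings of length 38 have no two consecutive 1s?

Let a(n) count valid strings. If the last bit is 0 the prefix is any valid string of length n-1; if it is 1 the string must end in 01 with a valid prefix of length n-2. So a(n) = a(n-1) + a(n-2), a(1)=2, a(2)=3.
Iterating the recurrence: a(1)=2, a(2)=3, a(3)=5, a(4)=8, a(5)=13, a(6)=21, a(7)=34, a(8)=55, a(9)=89, a(10)=144, a(11)=233, a(12)=377, a(13)=610, a(14)=987, a(15)=1597, a(16)=2584, a(17)=4181, a(18)=6765, a(19)=10946, a(20)=17711, a(21)=28657, a(22)=46368, a(23)=75025, a(24)=121393, a(25)=196418, a(26)=317811, a(27)=514229, a(28)=832040, a(29)=1346269, a(30)=2178309, a(31)=3524578, a(32)=5702887, a(33)=9227465, a(34)=14930352, a(35)=24157817, a(36)=39088169, a(37)=63245986, a(38)=102334155.

Final answer: 102334155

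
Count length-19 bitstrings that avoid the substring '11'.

A valid string ends in 0 (append to any length-(n-1) valid string) or in 01 (append to any length-(n-2) valid string), so a(n) = a(n-1) + a(n-2) with a(1)=2, a(2)=3.
Computing successive values: a(1)=2, a(2)=3, a(3)=5, a(4)=8, a(5)=13, a(6)=21, a(7)=34, a(8)=55, a(9)=89, a(10)=144, a(11)=233, a(12)=377, a(13)=610, a(14)=987, a(15)=1597, a(16)=2584, a(17)=4181, a(18)=6765, a(19)=10946.

Final answer: 10946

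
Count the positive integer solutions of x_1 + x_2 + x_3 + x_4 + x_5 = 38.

Substitute x'_i = x_i - 1 (so x'_i >= 0). Then sum x'_i = 38 - 5 = 33.
Stars and bars: C(33+5-1, 5-1) = C(37,4).

Final answer: C(37,4) = 66045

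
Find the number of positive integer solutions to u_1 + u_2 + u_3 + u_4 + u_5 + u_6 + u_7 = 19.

Substitute u'_i = u_i - 1 (so u'_i >= 0). Then sum u'_i = 19 - 7 = 12.
Stars and bars: C(12+7-1, 7-1) = C(18,6).

Final answer: C(18,6) = 18564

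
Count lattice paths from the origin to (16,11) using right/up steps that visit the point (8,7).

Paths (0,0)->(8,7): C(15,7) = 6435.
Paths (8,7)->(16,11): C(12,4) = 495.
By multiplication principle: 6435 x 495.

Final answer: 3185325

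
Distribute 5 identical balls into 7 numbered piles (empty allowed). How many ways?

Stars and bars: C(n+k-1, k-1) = C(11,6).

Final answer: C(11,6) = 462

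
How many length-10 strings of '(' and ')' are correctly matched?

This is counted by the nth Catalan number C_n. Here n = 5 (pairs).
Using C_0 = 1 and C_(k+1) = C_k x 2(2k+1)/(k+2), build up term by term: C_1=1, C_2=2, C_3=5, C_4=14, C_5=42.

Final answer: C_{5} = 42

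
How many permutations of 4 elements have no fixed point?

Use the recurrence D(n) = (n-1)(D(n-1) + D(n-2)) with D(0)=1, D(1)=0.
D(2) = 1 x (0 + 1) = 1
D(3) = 2 x (1 + 0) = 2
D(4) = 3 x (D(3) + D(2)) = 3 x (2 + 1)

Final answer: D(4) = 9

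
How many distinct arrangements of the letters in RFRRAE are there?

Letters (A:1, E:1, F:1, R:3). Total letters: 6.
Permutations = 6!/(3!).

Final answer: 120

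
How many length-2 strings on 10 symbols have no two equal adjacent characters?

First character: 10 choices. Each subsequent: 9 choices (must differ from the previous one).
Total: 10 x 9^1.

Final answer: 10 x 9^{1} = 90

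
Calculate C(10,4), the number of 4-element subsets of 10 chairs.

C(10,4) = 10!/(4! x 6!).

Final answer: \binom{10}{4} = 210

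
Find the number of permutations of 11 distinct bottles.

The number of ways to arrange 11 distinct objects is 11!.

Final answer: 11! = 39916800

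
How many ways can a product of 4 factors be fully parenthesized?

This is counted by the nth Catalan number C_n. Here n = 4 - 1 = 3.
C_n = C(2n,n) - C(2n,n+1), so C_{3} = C(6,3) - C(6,4) = 20 - 15.

Final answer: C_{3} = 5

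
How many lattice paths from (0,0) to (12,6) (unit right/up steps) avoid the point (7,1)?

Total paths to (12,6): C(18,6) = 18564.
Paths through (7,1): C(8,1) x C(10,5) = 2016.
Avoiding (7,1): 18564 - 2016.

Final answer: 16548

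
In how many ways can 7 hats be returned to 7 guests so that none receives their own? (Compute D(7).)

Derangements satisfy D(n) = (n-1)(D(n-1) + D(n-2)), starting from D(0)=1, D(1)=0.
D(2) = 1 x (0 + 1) = 1
D(3) = 2 x (1 + 0) = 2
D(4) = 3 x (2 + 1) = 9
D(5) = 4 x (9 + 2) = 44
D(6) = 5 x (44 + 9) = 265
D(7) = 6 x (D(6) + D(5)) = 6 x (265 + 44)

Final answer: D(7) = 1854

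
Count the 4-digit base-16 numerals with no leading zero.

Leading digit: 15 options (nonzero). Other 3 digit(s): 16 options each.
Total: 15 x 16^3.

Final answer: 61440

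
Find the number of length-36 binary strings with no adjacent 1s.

Let a(n) count valid strings. If the last bit is 0 the prefix is any valid string of length n-1; if it is 1 the string must end in 01 with a valid prefix of length n-2. So a(n) = a(n-1) + a(n-2), a(1)=2, a(2)=3.
Building up term by term: a(1)=2, a(2)=3, a(3)=5, a(4)=8, a(5)=13, a(6)=21, a(7)=34, a(8)=55, a(9)=89, a(10)=144, a(11)=233, a(12)=377, a(13)=610, a(14)=987, a(15)=1597, a(16)=2584, a(17)=4181, a(18)=6765, a(19)=10946, a(20)=17711, a(21)=28657, a(22)=46368, a(23)=75025, a(24)=121393, a(25)=196418, a(26)=317811, a(27)=514229, a(28)=832040, a(29)=1346269, a(30)=2178309, a(31)=3524578, a(32)=5702887, a(33)=9227465, a(34)=14930352, a(35)=24157817, a(36)=39088169.

Final answer: 39088169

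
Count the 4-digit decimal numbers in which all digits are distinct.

First digit: 9 (not 0). Second: 9 (not first). Third: 8, etc.
Total: 9 x 9 x 8 x 7.

Final answer: 4536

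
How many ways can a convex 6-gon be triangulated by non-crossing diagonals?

This is a standard Catalan-number count: the answer is C_n. Here n = 6 - 2 = 4.
Using C_0 = 1 and C_(k+1) = C_k x 2(2k+1)/(k+2), build up term by term: C_1=1, C_2=2, C_3=5, C_4=14.

Final answer: C_{4} = 14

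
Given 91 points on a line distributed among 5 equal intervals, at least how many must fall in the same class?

By pigeonhole with 91 objects and 5 categories: ceiling(91/5).

Final answer: 19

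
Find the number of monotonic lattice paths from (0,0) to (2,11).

Each path has 2 right steps and 11 up steps in some order (13 steps total).
Choose which 11 of the 13 steps are up: C(13,11).

Final answer: C(13,11) = 78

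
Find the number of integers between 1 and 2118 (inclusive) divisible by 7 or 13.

Multiples of 7: 302. Multiples of 13: 162. Of both (lcm=91): 23.
By inclusion-exclusion: 302 + 162 - 23.

Final answer: 441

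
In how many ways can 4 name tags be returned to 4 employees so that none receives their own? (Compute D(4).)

D(n) = (n-1)(D(n-1) + D(n-2)), D(0)=1, D(1)=0.
D(2) = 1 x (0 + 1) = 1
D(3) = 2 x (1 + 0) = 2
D(4) = 3 x (D(3) + D(2)) = 3 x (2 + 1)

Final answer: D(4) = 9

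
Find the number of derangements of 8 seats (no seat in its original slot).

Derangements satisfy D(n) = (n-1)(D(n-1) + D(n-2)), starting from D(0)=1, D(1)=0.
D(2) = 1 x (0 + 1) = 1
D(3) = 2 x (1 + 0) = 2
D(4) = 3 x (2 + 1) = 9
D(5) = 4 x (9 + 2) = 44
D(6) = 5 x (44 + 9) = 265
D(7) = 6 x (265 + 44) = 1854
D(8) = 7 x (D(7) + D(6)) = 7 x (1854 + 265)

Final answer: D(8) = 14833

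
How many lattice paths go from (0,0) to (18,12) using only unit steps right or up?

Each path has 18 right steps and 12 up steps in some order (30 steps total).
Choose which 12 of the 30 steps are up: C(30,12).

Final answer: C(30,12) = 86493225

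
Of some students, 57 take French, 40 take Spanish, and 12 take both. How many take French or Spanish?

|A union B| = |A| + |B| - |A intersect B| = 57 + 40 - 12.

Final answer: 85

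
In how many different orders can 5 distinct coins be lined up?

The number of ways to arrange 5 distinct objects is 5!.

Final answer: 5! = 120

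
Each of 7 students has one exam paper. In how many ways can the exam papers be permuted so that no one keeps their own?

D(n) = (n-1)(D(n-1) + D(n-2)), D(0)=1, D(1)=0.
D(2) = 1 x (0 + 1) = 1
D(3) = 2 x (1 + 0) = 2
D(4) = 3 x (2 + 1) = 9
D(5) = 4 x (9 + 2) = 44
D(6) = 5 x (44 + 9) = 265
D(7) = 6 x (D(6) + D(5)) = 6 x (265 + 44)

Final answer: D(7) = 1854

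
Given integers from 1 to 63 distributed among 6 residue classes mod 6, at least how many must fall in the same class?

By pigeonhole with 63 objects and 6 categories: ceiling(63/6).

Final answer: 11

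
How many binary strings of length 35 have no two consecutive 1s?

A valid string ends in 0 (append to any length-(n-1) valid string) or in 01 (append to any length-(n-2) valid string), so a(n) = a(n-1) + a(n-2) with a(1)=2, a(2)=3.
Iterating the recurrence: a(1)=2, a(2)=3, a(3)=5, a(4)=8, a(5)=13, a(6)=21, a(7)=34, a(8)=55, a(9)=89, a(10)=144, a(11)=233, a(12)=377, a(13)=610, a(14)=987, a(15)=1597, a(16)=2584, a(17)=4181, a(18)=6765, a(19)=10946, a(20)=17711, a(21)=28657, a(22)=46368, a(23)=75025, a(24)=121393, a(25)=196418, a(26)=317811, a(27)=514229, a(28)=832040, a(29)=1346269, a(30)=2178309, a(31)=3524578, a(32)=5702887, a(33)=9227465, a(34)=14930352, a(35)=24157817.

Final answer: 24157817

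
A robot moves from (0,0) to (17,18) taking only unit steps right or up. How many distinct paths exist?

Each path has 17 right steps and 18 up steps in some order (35 steps total).
Choose which 18 of the 35 steps are up: C(35,18).

Final answer: C(35,18) = 4537567650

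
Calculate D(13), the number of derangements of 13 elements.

Derangements satisfy D(n) = (n-1)(D(n-1) + D(n-2)), starting from D(0)=1, D(1)=0.
D(2) = 1 x (0 + 1) = 1
D(3) = 2 x (1 + 0) = 2
D(4) = 3 x (2 + 1) = 9
D(5) = 4 x (9 + 2) = 44
D(6) = 5 x (44 + 9) = 265
D(7) = 6 x (265 + 44) = 1854
D(8) = 7 x (1854 + 265) = 14833
D(9) = 8 x (14833 + 1854) = 133496
D(10) = 9 x (133496 + 14833) = 1334961
D(11) = 10 x (1334961 + 133496) = 14684570
D(12) = 11 x (14684570 + 1334961) = 176214841
D(13) = 12 x (D(12) + D(11)) = 12 x (176214841 + 14684570)

Final answer: D(13) = 2290792932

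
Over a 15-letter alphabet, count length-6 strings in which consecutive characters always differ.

First character: 15 choices. Each subsequent: 14 choices (must differ from the previous one).
Total: 15 x 14^5.

Final answer: 15 x 14^{5} = 8067360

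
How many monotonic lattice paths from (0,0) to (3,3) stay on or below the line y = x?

Total monotonic paths to (3,3): C(6,3) = 20.
A path is bad iff it touches y = x + 1; reflecting its initial segment maps bad paths bijectively onto all paths to (2,4), of which there are C(6,4) = 15.
Valid Dyck paths: 20 - 15.
(Check: C(6,3) - C(6,4) = C(6,3)/4, the Catalan number C_{3}.)

Final answer: C_{3} = 5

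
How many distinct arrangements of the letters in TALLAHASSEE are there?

Letters (A:3, E:2, H:1, L:2, S:2, T:1). Total letters: 11.
Permutations = 11!/(3! x 2! x 2! x 2!).

Final answer: 831600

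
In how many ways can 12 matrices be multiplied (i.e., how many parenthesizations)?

This is a standard Catalan-number count: the answer is C_n. Here n = 12 - 1 = 11.
C_n = C(2n,n)/(n+1), so C_{11} = C(22,11)/12 = 705432/12.

Final answer: C_{11} = 58786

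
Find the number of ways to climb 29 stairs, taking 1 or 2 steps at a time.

Let f(n) be the number of climbs. Removing the last move (1 or 2 steps) gives f(n) = f(n-1) + f(n-2); base cases f(1)=1, f(2)=2.
Computing successive values: f(1)=1, f(2)=2, f(3)=3, f(4)=5, f(5)=8, f(6)=13, f(7)=21, f(8)=34, f(9)=55, f(10)=89, f(11)=144, f(12)=233, f(13)=377, f(14)=610, f(15)=987, f(16)=1597, f(17)=2584, f(18)=4181, f(19)=6765, f(20)=10946, f(21)=17711, f(22)=28657, f(23)=46368, f(24)=75025, f(25)=121393, f(26)=196418, f(27)=317811, f(28)=514229, f(29)=832040.

Final answer: 832040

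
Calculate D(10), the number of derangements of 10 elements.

Use the recurrence D(n) = (n-1)(D(n-1) + D(n-2)) with D(0)=1, D(1)=0.
Building up: D(2)=1, D(3)=2, D(4)=9, D(5)=44, D(6)=265, D(7)=1854, D(8)=14833, D(9)=133496.
D(10) = 9 x (D(9) + D(8)) = 9 x (133496 + 14833).

Final answer: D(10) = 1334961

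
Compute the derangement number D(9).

Derangements satisfy D(n) = (n-1)(D(n-1) + D(n-2)), starting from D(0)=1, D(1)=0.
Building up: D(2)=1, D(3)=2, D(4)=9, D(5)=44, D(6)=265, D(7)=1854, D(8)=14833.
D(9) = 8 x (D(8) + D(7)) = 8 x (14833 + 1854).

Final answer: D(9) = 133496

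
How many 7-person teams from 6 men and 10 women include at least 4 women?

Sum over valid woman counts:
C(10,4)C(6,3) = 4200
C(10,5)C(6,2) = 3780
C(10,6)C(6,1) = 1260
C(10,7)C(6,0) = 120
Total: 4200 + 3780 + 1260 + 120.

Final answer: 9360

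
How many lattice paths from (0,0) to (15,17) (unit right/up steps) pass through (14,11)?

Paths (0,0)->(14,11): C(25,11) = 4457400.
Paths (14,11)->(15,17): C(7,6) = 7.
By multiplication principle: 4457400 x 7.

Final answer: 31201800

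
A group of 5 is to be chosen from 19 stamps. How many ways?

C(19,5) = 19!/(5! x 14!).

Final answer: \binom{19}{5} = 11628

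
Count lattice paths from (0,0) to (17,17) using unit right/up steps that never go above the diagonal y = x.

Total monotonic paths to (17,17): C(34,17) = 2333606220.
By the reflection principle, paths that go above the diagonal number C(34,18) = 2203961430.
Valid Dyck paths: 2333606220 - 2203961430.
(These counts are the Catalan numbers.)

Final answer: C_{17} = 129644790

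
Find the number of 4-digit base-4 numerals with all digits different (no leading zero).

First digit: 3 (nonzero). Second: 3 (not first). Third: 2, etc.
Total: 3 x 3 x 2 x 1.

Final answer: 18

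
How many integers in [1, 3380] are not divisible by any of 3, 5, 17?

|div by 3|=1126, |div by 5|=676, |div by 17|=198.
|div by 3&5|=225, |div by 3&17|=66, |div by 5&17|=39, |div by all|=13.
By inclusion-exclusion, divisible by at least one: 1126+676+198-225-66-39+13 = 1683.
Not divisible by any: 3380 - 1683.

Final answer: 1697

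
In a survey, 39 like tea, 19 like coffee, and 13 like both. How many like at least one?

|A union B| = |A| + |B| - |A intersect B| = 39 + 19 - 13.

Final answer: 45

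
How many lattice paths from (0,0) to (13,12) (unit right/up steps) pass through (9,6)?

Paths (0,0)->(9,6): C(15,6) = 5005.
Paths (9,6)->(13,12): C(10,6) = 210.
By multiplication principle: 5005 x 210.

Final answer: 1051050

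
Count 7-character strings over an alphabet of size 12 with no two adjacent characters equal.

Let g(n) count such strings. g(1) = 12, and each valid string of length n-1 extends in 11 ways (any symbol but the last), so g(n) = 11 g(n-1).
Total: g(7) = 12 x 11^6.

Final answer: 12 x 11^{6} = 21258732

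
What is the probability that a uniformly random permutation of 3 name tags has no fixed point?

Derangements satisfy D(n) = (n-1)(D(n-1) + D(n-2)), starting from D(0)=1, D(1)=0.
Building up: D(2)=1, D(3)=2.
Total arrangements: 3! = 6.
Probability = D(3)/3! = 1/3.

Final answer: D(3)/3! = 2/6 = 0.333333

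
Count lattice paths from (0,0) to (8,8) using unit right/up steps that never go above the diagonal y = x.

Total monotonic paths to (8,8): C(16,8) = 12870.
Reflecting each bad path at its first crossing gives a bijection with paths to (7,9): C(16,9) = 11440.
Valid Dyck paths: 12870 - 11440.
(Equivalently, C_{8} = C(16,8)/9 = 12870/9.)

Final answer: C_{8} = 1430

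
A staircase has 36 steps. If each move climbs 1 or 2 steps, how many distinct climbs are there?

Let f(n) count the ways. The last step is size 1 or 2, so f(n) = f(n-1) + f(n-2) with f(1)=1, f(2)=2.
Building up term by term: f(1)=1, f(2)=2, f(3)=3, f(4)=5, f(5)=8, f(6)=13, f(7)=21, f(8)=34, f(9)=55, f(10)=89, f(11)=144, f(12)=233, f(13)=377, f(14)=610, f(15)=987, f(16)=1597, f(17)=2584, f(18)=4181, f(19)=6765, f(20)=10946, f(21)=17711, f(22)=28657, f(23)=46368, f(24)=75025, f(25)=121393, f(26)=196418, f(27)=317811, f(28)=514229, f(29)=832040, f(30)=1346269, f(31)=2178309, f(32)=3524578, f(33)=5702887, f(34)=9227465, f(35)=14930352, f(36)=24157817.

Final answer: 24157817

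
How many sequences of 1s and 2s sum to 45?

Let f(n) count the ways. The last step is size 1 or 2, so f(n) = f(n-1) + f(n-2) with f(1)=1, f(2)=2.
Computing successive values: f(1)=1, f(2)=2, f(3)=3, f(4)=5, f(5)=8, f(6)=13, f(7)=21, f(8)=34, f(9)=55, f(10)=89, f(11)=144, f(12)=233, f(13)=377, f(14)=610, f(15)=987, f(16)=1597, f(17)=2584, f(18)=4181, f(19)=6765, f(20)=10946, f(21)=17711, f(22)=28657, f(23)=46368, f(24)=75025, f(25)=121393, f(26)=196418, f(27)=317811, f(28)=514229, f(29)=832040, f(30)=1346269, f(31)=2178309, f(32)=3524578, f(33)=5702887, f(34)=9227465, f(35)=14930352, f(36)=24157817, f(37)=39088169, f(38)=63245986, f(39)=102334155, f(40)=165580141, f(41)=267914296, f(42)=433494437, f(43)=701408733, f(44)=1134903170, f(45)=1836311903.

Final answer: 1836311903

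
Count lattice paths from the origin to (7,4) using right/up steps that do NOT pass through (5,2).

Total paths to (7,4): C(11,4) = 330.
Paths through (5,2): C(7,2) x C(4,2) = 126.
Avoiding (5,2): 330 - 126.

Final answer: 204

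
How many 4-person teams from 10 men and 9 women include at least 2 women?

Sum over valid woman counts:
C(9,2)C(10,2) = 1620
C(9,3)C(10,1) = 840
C(9,4)C(10,0) = 126
Total: 1620 + 840 + 126.

Final answer: 2586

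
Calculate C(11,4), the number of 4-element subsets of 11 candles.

C(11,4) = 11!/(4! x (11-4)!).

Final answer: C(11,4) = 330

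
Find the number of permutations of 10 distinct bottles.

The number of ways to arrange 10 distinct objects is 10!.

Final answer: 10! = 3628800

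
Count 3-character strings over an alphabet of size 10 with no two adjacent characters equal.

Let g(n) count such strings. g(1) = 10, and each valid string of length n-1 extends in 9 ways (any symbol but the last), so g(n) = 9 g(n-1).
Total: g(3) = 10 x 9^2.

Final answer: 10 x 9^{2} = 810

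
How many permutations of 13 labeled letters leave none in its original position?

D(n) = (n-1)(D(n-1) + D(n-2)), D(0)=1, D(1)=0.
D(2) = 1 x (0 + 1) = 1
D(3) = 2 x (1 + 0) = 2
D(4) = 3 x (2 + 1) = 9
D(5) = 4 x (9 + 2) = 44
D(6) = 5 x (44 + 9) = 265
D(7) = 6 x (265 + 44) = 1854
D(8) = 7 x (1854 + 265) = 14833
D(9) = 8 x (14833 + 1854) = 133496
D(10) = 9 x (133496 + 14833) = 1334961
D(11) = 10 x (1334961 + 133496) = 14684570
D(12) = 11 x (14684570 + 1334961) = 176214841
D(13) = 12 x (D(12) + D(11)) = 12 x (176214841 + 14684570)

Final answer: D(13) = 2290792932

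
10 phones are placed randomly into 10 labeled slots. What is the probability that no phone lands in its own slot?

Use the recurrence D(n) = (n-1)(D(n-1) + D(n-2)) with D(0)=1, D(1)=0.
Building up: D(2)=1, D(3)=2, D(4)=9, D(5)=44, D(6)=265, D(7)=1854, D(8)=14833, D(9)=133496, D(10)=1334961.
Total arrangements: 10! = 3628800.
Probability = D(10)/10! = 16481/44800.

Final answer: D(10)/10! = 1334961/3628800 = 0.367879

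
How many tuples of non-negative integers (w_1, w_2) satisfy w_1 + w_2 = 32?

Stars and bars with 32 stars and 1 bars:
C(32+2-1, 2-1) = C(33,1).

Final answer: C(33,1) = 33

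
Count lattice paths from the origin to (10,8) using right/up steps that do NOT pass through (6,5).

Total paths to (10,8): C(18,8) = 43758.
Paths through (6,5): C(11,5) x C(7,3) = 16170.
Avoiding (6,5): 43758 - 16170.

Final answer: 27588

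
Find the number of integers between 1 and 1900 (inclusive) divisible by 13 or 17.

Multiples of 13: 146. Multiples of 17: 111. Of both (lcm=221): 8.
By inclusion-exclusion: 146 + 111 - 8.

Final answer: 249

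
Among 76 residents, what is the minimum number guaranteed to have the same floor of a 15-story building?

There are 15 possible values for floor of a 15-story building. With 76 residents and 15 categories, by pigeonhole: ceiling(76/15).

Final answer: 6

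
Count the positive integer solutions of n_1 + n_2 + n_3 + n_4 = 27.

Substitute n'_i = n_i - 1 (so n'_i >= 0). Then sum n'_i = 27 - 4 = 23.
Stars and bars: C(23+4-1, 4-1) = C(26,3).

Final answer: C(26,3) = 2600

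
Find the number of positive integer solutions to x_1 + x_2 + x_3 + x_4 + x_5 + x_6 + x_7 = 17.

Substitute x'_i = x_i - 1 (so x'_i >= 0). Then sum x'_i = 17 - 7 = 10.
Stars and bars: C(10+7-1, 7-1) = C(16,6).

Final answer: C(16,6) = 8008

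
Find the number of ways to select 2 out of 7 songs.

C(7,2) = 7!/(2! x (7-2)!).

Final answer: C(7,2) = 21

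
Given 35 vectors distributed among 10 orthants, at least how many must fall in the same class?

By pigeonhole with 35 objects and 10 categories: ceiling(35/10).

Final answer: 4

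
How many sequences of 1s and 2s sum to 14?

Let f(n) be the number of climbs. Removing the last move (1 or 2 steps) gives f(n) = f(n-1) + f(n-2); base cases f(1)=1, f(2)=2.
Iterating the recurrence: f(1)=1, f(2)=2, f(3)=3, f(4)=5, f(5)=8, f(6)=13, f(7)=21, f(8)=34, f(9)=55, f(10)=89, f(11)=144, f(12)=233, f(13)=377, f(14)=610.

Final answer: 610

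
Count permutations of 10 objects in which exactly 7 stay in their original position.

Choose which 7 elements are fixed: C(10,7) = 120.
Derange the remaining 3 using D(j) = (j-1)(D(j-1) + D(j-2)), D(0)=1, D(1)=0: D(2)=1, D(3)=2.
Total: 120 x 2.

Final answer: C(10,7) D(3) = 240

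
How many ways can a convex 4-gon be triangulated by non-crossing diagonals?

This is a standard Catalan-number count: the answer is C_n. Here n = 4 - 2 = 2.
C_n = C(2n,n) - C(2n,n+1), so C_{2} = C(4,2) - C(4,3) = 6 - 4.

Final answer: C_{2} = 2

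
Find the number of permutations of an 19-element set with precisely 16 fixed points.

Choose which 16 elements are fixed: C(19,16) = 969.
Derange the remaining 3 using D(j) = (j-1)(D(j-1) + D(j-2)), D(0)=1, D(1)=0: D(2)=1, D(3)=2.
Total: 969 x 2.

Final answer: C(19,16) D(3) = 1938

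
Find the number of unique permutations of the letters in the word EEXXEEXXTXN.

Letters (E:4, N:1, T:1, X:5). Total letters: 11.
Permutations = 11!/(5! x 4!).

Final answer: 13860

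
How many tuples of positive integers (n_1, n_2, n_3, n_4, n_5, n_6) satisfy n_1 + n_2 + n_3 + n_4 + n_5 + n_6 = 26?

Substitute n'_i = n_i - 1 (so n'_i >= 0). Then sum n'_i = 26 - 6 = 20.
Stars and bars: C(20+6-1, 6-1) = C(25,5).

Final answer: C(25,5) = 53130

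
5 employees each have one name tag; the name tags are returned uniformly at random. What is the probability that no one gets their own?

D(n) = (n-1)(D(n-1) + D(n-2)), D(0)=1, D(1)=0.
Building up: D(2)=1, D(3)=2, D(4)=9, D(5)=44.
Total arrangements: 5! = 120.
Probability = D(5)/5! = 11/30.

Final answer: D(5)/5! = 44/120 = 0.366667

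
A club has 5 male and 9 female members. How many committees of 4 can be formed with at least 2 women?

Sum over valid woman counts:
C(9,2)C(5,2) = 360
C(9,3)C(5,1) = 420
C(9,4)C(5,0) = 126
Total: 360 + 420 + 126.

Final answer: 906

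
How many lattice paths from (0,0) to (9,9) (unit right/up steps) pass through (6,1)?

Paths (0,0)->(6,1): C(7,1) = 7.
Paths (6,1)->(9,9): C(11,8) = 165.
By multiplication principle: 7 x 165.

Final answer: 1155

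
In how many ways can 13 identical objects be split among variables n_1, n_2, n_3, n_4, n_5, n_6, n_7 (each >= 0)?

Stars and bars with 13 stars and 6 bars:
C(13+7-1, 7-1) = C(19,6).

Final answer: C(19,6) = 27132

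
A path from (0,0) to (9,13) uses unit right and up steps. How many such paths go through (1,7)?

Paths (0,0)->(1,7): C(8,7) = 8.
Paths (1,7)->(9,13): C(14,6) = 3003.
By multiplication principle: 8 x 3003.

Final answer: 24024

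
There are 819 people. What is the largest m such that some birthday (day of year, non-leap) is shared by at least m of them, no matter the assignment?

There are 365 possible values for birthday (day of year, non-leap). With 819 people and 365 categories, by pigeonhole: ceiling(819/365).

Final answer: 3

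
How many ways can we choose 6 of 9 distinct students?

C(9,6) = 9!/(6! x 3!).

Final answer: \binom{9}{6} = 84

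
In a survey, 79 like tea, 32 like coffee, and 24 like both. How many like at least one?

|A union B| = |A| + |B| - |A intersect B| = 79 + 32 - 24.

Final answer: 87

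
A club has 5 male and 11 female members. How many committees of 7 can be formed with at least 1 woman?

Sum over valid woman counts:
C(11,2)C(5,5) = 55
C(11,3)C(5,4) = 825
C(11,4)C(5,3) = 3300
C(11,5)C(5,2) = 4620
C(11,6)C(5,1) = 2310
C(11,7)C(5,0) = 330
Total: 55 + 825 + 3300 + 4620 + 2310 + 330.

Final answer: 11440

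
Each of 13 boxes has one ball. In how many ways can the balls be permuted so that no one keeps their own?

Use the recurrence D(n) = (n-1)(D(n-1) + D(n-2)) with D(0)=1, D(1)=0.
D(2) = 1 x (0 + 1) = 1
D(3) = 2 x (1 + 0) = 2
D(4) = 3 x (2 + 1) = 9
D(5) = 4 x (9 + 2) = 44
D(6) = 5 x (44 + 9) = 265
D(7) = 6 x (265 + 44) = 1854
D(8) = 7 x (1854 + 265) = 14833
D(9) = 8 x (14833 + 1854) = 133496
D(10) = 9 x (133496 + 14833) = 1334961
D(11) = 10 x (1334961 + 133496) = 14684570
D(12) = 11 x (14684570 + 1334961) = 176214841
D(13) = 12 x (D(12) + D(11)) = 12 x (176214841 + 14684570)

Final answer: D(13) = 2290792932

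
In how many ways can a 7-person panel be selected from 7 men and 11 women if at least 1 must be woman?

Sum over valid woman counts:
C(11,1)C(7,6) = 77
C(11,2)C(7,5) = 1155
C(11,3)C(7,4) = 5775
C(11,4)C(7,3) = 11550
C(11,5)C(7,2) = 9702
C(11,6)C(7,1) = 3234
C(11,7)C(7,0) = 330
Total: 77 + 1155 + 5775 + 11550 + 9702 + 3234 + 330.

Final answer: 31823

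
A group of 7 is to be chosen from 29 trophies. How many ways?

C(29,7) = 29!/(7! x 22!).

Final answer: \binom{29}{7} = 1560780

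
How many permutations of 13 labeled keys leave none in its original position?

Derangements satisfy D(n) = (n-1)(D(n-1) + D(n-2)), starting from D(0)=1, D(1)=0.
D(2) = 1 x (0 + 1) = 1
D(3) = 2 x (1 + 0) = 2
D(4) = 3 x (2 + 1) = 9
D(5) = 4 x (9 + 2) = 44
D(6) = 5 x (44 + 9) = 265
D(7) = 6 x (265 + 44) = 1854
D(8) = 7 x (1854 + 265) = 14833
D(9) = 8 x (14833 + 1854) = 133496
D(10) = 9 x (133496 + 14833) = 1334961
D(11) = 10 x (1334961 + 133496) = 14684570
D(12) = 11 x (14684570 + 1334961) = 176214841
D(13) = 12 x (D(12) + D(11)) = 12 x (176214841 + 14684570)

Final answer: D(13) = 2290792932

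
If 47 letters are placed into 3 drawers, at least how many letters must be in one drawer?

By the pigeonhole principle: ceiling(47/3).

Final answer: 16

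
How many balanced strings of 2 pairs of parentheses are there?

The structures are counted by the Catalan number C_n. Here n = 2 (pairs).
C_n = C(2n,n)/(n+1), so C_{2} = C(4,2)/3 = 6/3.

Final answer: C_{2} = 2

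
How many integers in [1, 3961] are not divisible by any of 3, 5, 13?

|div by 3|=1320, |div by 5|=792, |div by 13|=304.
|div by 3&5|=264, |div by 3&13|=101, |div by 5&13|=60, |div by all|=20.
By inclusion-exclusion, divisible by at least one: 1320+792+304-264-101-60+20 = 2011.
Not divisible by any: 3961 - 2011.

Final answer: 1950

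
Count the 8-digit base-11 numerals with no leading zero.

These are the integers in [11^7, 11^8), so the count is 11^8 - 11^7 = 10 x 11^7.

Final answer: 194871710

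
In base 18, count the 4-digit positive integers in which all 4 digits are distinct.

The leading digit has 17 choices (anything but zero); the next has 17 (anything but the first), then 16, and so on, one fewer each time.
Total: 17 x 17 x 16 x 15.

Final answer: 69360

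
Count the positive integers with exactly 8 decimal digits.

First digit: 9 choices (1-9). Each of the remaining 7 digits: 10 choices.
Total: 9 x 10^7.

Final answer: 90000000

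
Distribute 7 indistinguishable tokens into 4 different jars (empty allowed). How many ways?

Stars and bars: C(n+k-1, k-1) = C(10,3).

Final answer: C(10,3) = 120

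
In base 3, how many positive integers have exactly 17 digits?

These are the integers in [3^16, 3^17), so the count is 3^17 - 3^16 = 2 x 3^16.

Final answer: 86093442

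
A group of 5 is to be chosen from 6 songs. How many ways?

C(6,5) = 6!/(5! x (6-5)!).

Final answer: C(6,5) = 6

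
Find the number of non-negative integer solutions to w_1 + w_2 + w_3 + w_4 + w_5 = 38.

Stars and bars with 38 stars and 4 bars:
C(38+5-1, 5-1) = C(42,4).

Final answer: C(42,4) = 111930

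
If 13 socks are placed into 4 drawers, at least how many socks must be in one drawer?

By the pigeonhole principle: ceiling(13/4).

Final answer: 4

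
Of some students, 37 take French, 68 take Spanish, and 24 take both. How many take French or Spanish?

|A union B| = |A| + |B| - |A intersect B| = 37 + 68 - 24.

Final answer: 81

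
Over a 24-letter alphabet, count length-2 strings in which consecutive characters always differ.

First character: 24 choices. Each subsequent: 23 choices (must differ from the previous one).
Total: 24 x 23^1.

Final answer: 24 x 23^{1} = 552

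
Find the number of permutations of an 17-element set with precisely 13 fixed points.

Choose which 13 elements are fixed: C(17,13) = 2380.
Derange the remaining 4 using D(j) = (j-1)(D(j-1) + D(j-2)), D(0)=1, D(1)=0: D(2)=1, D(3)=2, D(4)=9.
Total: 2380 x 9.

Final answer: C(17,13) D(4) = 21420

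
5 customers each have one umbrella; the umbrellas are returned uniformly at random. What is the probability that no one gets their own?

Use the recurrence D(n) = (n-1)(D(n-1) + D(n-2)) with D(0)=1, D(1)=0.
Building up: D(2)=1, D(3)=2, D(4)=9, D(5)=44.
Total arrangements: 5! = 120.
Probability = D(5)/5! = 11/30.

Final answer: D(5)/5! = 44/120 = 0.366667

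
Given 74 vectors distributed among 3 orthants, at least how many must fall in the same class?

By pigeonhole with 74 objects and 3 categories: ceiling(74/3).

Final answer: 25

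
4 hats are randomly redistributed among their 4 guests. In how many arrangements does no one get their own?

Use the recurrence D(n) = (n-1)(D(n-1) + D(n-2)) with D(0)=1, D(1)=0.
D(2) = 1 x (0 + 1) = 1
D(3) = 2 x (1 + 0) = 2
D(4) = 3 x (D(3) + D(2)) = 3 x (2 + 1)

Final answer: D(4) = 9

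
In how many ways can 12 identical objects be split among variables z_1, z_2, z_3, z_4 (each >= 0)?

Stars and bars with 12 stars and 3 bars:
C(12+4-1, 4-1) = C(15,3).

Final answer: C(15,3) = 455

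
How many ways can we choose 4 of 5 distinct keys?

C(5,4) = 5!/(4! x (5-4)!).

Final answer: C(5,4) = 5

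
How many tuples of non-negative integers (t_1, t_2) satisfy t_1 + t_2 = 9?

Stars and bars with 9 stars and 1 bars:
C(9+2-1, 2-1) = C(10,1).

Final answer: C(10,1) = 10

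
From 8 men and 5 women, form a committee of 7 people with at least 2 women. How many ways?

Sum over valid woman counts:
C(5,2)C(8,5) = 560
C(5,3)C(8,4) = 700
C(5,4)C(8,3) = 280
C(5,5)C(8,2) = 28
Total: 560 + 700 + 280 + 28.

Final answer: 1568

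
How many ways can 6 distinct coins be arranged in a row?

The number of ways to arrange 6 distinct objects is 6!.

Final answer: 6! = 720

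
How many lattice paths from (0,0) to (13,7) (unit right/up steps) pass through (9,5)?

Paths (0,0)->(9,5): C(14,5) = 2002.
Paths (9,5)->(13,7): C(6,2) = 15.
By multiplication principle: 2002 x 15.

Final answer: 30030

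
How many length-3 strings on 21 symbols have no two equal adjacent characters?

Let g(n) count such strings. g(1) = 21, and each valid string of length n-1 extends in 20 ways (any symbol but the last), so g(n) = 20 g(n-1).
Total: g(3) = 21 x 20^2.

Final answer: 21 x 20^{2} = 8400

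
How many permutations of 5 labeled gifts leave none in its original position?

Derangements satisfy D(n) = (n-1)(D(n-1) + D(n-2)), starting from D(0)=1, D(1)=0.
D(2) = 1 x (0 + 1) = 1
D(3) = 2 x (1 + 0) = 2
D(4) = 3 x (2 + 1) = 9
D(5) = 4 x (D(4) + D(3)) = 4 x (9 + 2)

Final answer: D(5) = 44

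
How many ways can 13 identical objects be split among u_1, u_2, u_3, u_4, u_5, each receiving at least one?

Substitute u'_i = u_i - 1 (so u'_i >= 0). Then sum u'_i = 13 - 5 = 8.
Stars and bars: C(8+5-1, 5-1) = C(12,4).

Final answer: C(12,4) = 495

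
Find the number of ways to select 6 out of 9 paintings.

C(9,6) = 9!/(6! x 3!).

Final answer: \binom{9}{6} = 84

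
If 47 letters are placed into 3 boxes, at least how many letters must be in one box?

By the pigeonhole principle: ceiling(47/3).

Final answer: 16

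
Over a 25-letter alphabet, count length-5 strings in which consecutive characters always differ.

Let g(n) count such strings. g(1) = 25, and each valid string of length n-1 extends in 24 ways (any symbol but the last), so g(n) = 24 g(n-1).
Total: g(5) = 25 x 24^4.

Final answer: 25 x 24^{4} = 8294400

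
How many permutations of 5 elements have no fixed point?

Use the recurrence D(n) = (n-1)(D(n-1) + D(n-2)) with D(0)=1, D(1)=0.
Building up: D(2)=1, D(3)=2, D(4)=9.
D(5) = 4 x (D(4) + D(3)) = 4 x (9 + 2).

Final answer: D(5) = 44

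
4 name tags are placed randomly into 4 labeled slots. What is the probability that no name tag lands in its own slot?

Derangements satisfy D(n) = (n-1)(D(n-1) + D(n-2)), starting from D(0)=1, D(1)=0.
Building up: D(2)=1, D(3)=2, D(4)=9.
Total arrangements: 4! = 24.
Probability = D(4)/4! = 3/8.

Final answer: D(4)/4! = 9/24 = 0.375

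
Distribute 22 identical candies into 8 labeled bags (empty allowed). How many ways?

Stars and bars: C(n+k-1, k-1) = C(29,7).

Final answer: C(29,7) = 1560780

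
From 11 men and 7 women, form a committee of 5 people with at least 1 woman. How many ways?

Sum over valid woman counts:
C(7,1)C(11,4) = 2310
C(7,2)C(11,3) = 3465
C(7,3)C(11,2) = 1925
C(7,4)C(11,1) = 385
C(7,5)C(11,0) = 21
Total: 2310 + 3465 + 1925 + 385 + 21.

Final answer: 8106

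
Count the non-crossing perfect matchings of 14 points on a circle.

This is counted by the nth Catalan number C_n. Here n = 14/2 = 7.
C_n = (2n)!/(n!(n+1)!), so C_{7} = 14!/(7! x 8!) = C(14,7)/8 = 3432/8.

Final answer: C_{7} = 429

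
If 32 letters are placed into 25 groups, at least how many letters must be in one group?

By the pigeonhole principle: ceiling(32/25).

Final answer: 2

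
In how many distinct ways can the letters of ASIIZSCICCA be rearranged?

Letters (A:2, C:3, I:3, S:2, Z:1). Total letters: 11.
Permutations = 11!/(3! x 3! x 2! x 2!).

Final answer: 277200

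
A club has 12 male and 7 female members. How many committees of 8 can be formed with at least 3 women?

Sum over valid woman counts:
C(7,3)C(12,5) = 27720
C(7,4)C(12,4) = 17325
C(7,5)C(12,3) = 4620
C(7,6)C(12,2) = 462
C(7,7)C(12,1) = 12
Total: 27720 + 17325 + 4620 + 462 + 12.

Final answer: 50139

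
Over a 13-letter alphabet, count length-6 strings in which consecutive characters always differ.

Let g(n) count such strings. g(1) = 13, and each valid string of length n-1 extends in 12 ways (any symbol but the last), so g(n) = 12 g(n-1).
Total: g(6) = 13 x 12^5.

Final answer: 13 x 12^{5} = 3234816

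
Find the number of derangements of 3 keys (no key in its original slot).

Use the recurrence D(n) = (n-1)(D(n-1) + D(n-2)) with D(0)=1, D(1)=0.
D(2) = 1 x (0 + 1) = 1
D(3) = 2 x (D(2) + D(1)) = 2 x (1 + 0)

Final answer: D(3) = 2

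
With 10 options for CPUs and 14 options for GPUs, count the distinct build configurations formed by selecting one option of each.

By the multiplication principle: 10 x 14.

Final answer: 140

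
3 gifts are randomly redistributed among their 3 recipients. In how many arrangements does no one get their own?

Use the recurrence D(n) = (n-1)(D(n-1) + D(n-2)) with D(0)=1, D(1)=0.
D(2) = 1 x (0 + 1) = 1
D(3) = 2 x (D(2) + D(1)) = 2 x (1 + 0)

Final answer: D(3) = 2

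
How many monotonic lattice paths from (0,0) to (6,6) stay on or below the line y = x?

Total monotonic paths to (6,6): C(12,6) = 924.
By the reflection principle, paths that go above the diagonal number C(12,7) = 792.
Valid Dyck paths: 924 - 792.
(Check: C(12,6) - C(12,7) = C(12,6)/7, the Catalan number C_{6}.)

Final answer: C_{6} = 132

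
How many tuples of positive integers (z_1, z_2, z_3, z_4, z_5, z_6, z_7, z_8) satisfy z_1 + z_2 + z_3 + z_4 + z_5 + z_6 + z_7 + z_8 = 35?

Substitute z'_i = z_i - 1 (so z'_i >= 0). Then sum z'_i = 35 - 8 = 27.
Stars and bars: C(27+8-1, 8-1) = C(34,7).

Final answer: C(34,7) = 5379616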